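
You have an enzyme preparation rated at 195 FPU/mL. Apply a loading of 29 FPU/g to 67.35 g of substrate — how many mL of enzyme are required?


V = dosage * m_sub / activity
V = 29 * 67.35 / 195
V = 10.0162 mL

10.0162 mL


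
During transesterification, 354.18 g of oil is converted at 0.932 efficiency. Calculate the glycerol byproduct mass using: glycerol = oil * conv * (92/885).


glycerol = oil * conv * (92/885)
= 354.18 * 0.932 * 92 / 885
= 34.3150 g

34.3150 g


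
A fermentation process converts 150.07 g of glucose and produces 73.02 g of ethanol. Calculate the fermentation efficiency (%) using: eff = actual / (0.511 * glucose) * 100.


Fermentation efficiency = (actual / (0.511 * glucose)) * 100
= (73.02 / (0.511 * 150.07)) * 100
= 95.2198%

95.2198%


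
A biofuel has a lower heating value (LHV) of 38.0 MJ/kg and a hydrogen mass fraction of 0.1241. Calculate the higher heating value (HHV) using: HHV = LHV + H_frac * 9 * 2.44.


HHV = LHV + H_frac * 9 * 2.44
= 38.0 + 0.1241 * 9 * 2.44
= 40.7252 MJ/kg

40.7252 MJ/kg


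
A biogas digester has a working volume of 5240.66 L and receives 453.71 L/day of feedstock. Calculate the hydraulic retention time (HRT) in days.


HRT = V / Q
= 5240.66 / 453.71
= 11.5507 days

11.5507 days


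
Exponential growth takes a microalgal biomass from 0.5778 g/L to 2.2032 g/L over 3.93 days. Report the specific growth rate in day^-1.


mu = ln(X2/X1) / dt
= ln(2.2032/0.5778) / 3.93
= 0.3406 per day

0.3406 per day


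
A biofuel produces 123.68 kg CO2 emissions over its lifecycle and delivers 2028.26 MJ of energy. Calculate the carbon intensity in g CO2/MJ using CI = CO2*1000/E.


CI = CO2 * 1000 / E
= 123.68 * 1000 / 2028.26
= 60.9784 g CO2/MJ

60.9784 g CO2/MJ


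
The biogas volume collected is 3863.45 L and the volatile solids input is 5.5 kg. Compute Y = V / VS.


Y = V / VS
= 3863.45 / 5.5
= 702.4455 L/kg VS

702.4455 L/kg VS


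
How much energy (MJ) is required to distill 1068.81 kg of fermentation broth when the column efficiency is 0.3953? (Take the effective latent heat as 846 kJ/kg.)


E = m * 846 / (eta * 1000)
= 1068.81 * 846 / (0.3953 * 1000)
= 2287.4102 MJ

2287.4102 MJ


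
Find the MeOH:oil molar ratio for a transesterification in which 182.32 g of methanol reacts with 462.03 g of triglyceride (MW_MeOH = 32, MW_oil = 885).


Molar ratio = n_MeOH / n_oil = (MeOH/32) / (oil/885) = (MeOH * 885) / (32 * oil)
= (182.32 * 885) / (32 * 462.03)
= 10.9133

10.9133


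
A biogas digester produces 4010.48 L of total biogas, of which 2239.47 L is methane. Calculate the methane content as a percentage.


CH4% = V_CH4 / V_total * 100
= 2239.47 / 4010.48 * 100
= 55.8404%

55.8404%


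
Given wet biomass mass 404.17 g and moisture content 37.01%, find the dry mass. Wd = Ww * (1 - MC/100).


Wd = Ww * (1 - MC/100)
= 404.17 * (1 - 37.01/100)
= 254.5867 g

254.5867 g


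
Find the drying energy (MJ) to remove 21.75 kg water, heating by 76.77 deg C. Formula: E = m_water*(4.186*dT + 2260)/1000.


E = m_water * (4.186 * dT + 2260) / 1000
= 21.75 * (4.186 * 76.77 + 2260) / 1000
= 56.1446 MJ

56.1446 MJ


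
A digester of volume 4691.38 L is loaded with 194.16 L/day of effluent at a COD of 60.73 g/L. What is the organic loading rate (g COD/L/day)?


OLR = Q * S / V
= 194.16 * 60.73 / 4691.38
= 2.5134 g/L/day

2.5134 g/L/day


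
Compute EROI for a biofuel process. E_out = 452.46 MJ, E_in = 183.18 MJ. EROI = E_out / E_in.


EROI = E_out / E_in
= 452.46 / 183.18
= 2.4700

2.4700


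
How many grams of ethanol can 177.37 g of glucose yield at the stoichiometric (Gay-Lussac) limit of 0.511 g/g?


Theoretical ethanol yield: m_EtOH = 0.511 * m_glucose
m_EtOH = 0.511 * 177.37 = 90.6361 g

90.6361 g


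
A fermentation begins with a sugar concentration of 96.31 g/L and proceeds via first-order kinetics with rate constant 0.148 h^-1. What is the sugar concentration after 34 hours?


S = S0 * exp(-k * t)
S = 96.31 * exp(-0.148 * 34)
S = 0.6285 g/L

0.6285 g/L


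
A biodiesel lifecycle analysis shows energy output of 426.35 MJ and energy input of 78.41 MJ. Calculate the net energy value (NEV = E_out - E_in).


NEV = E_out - E_in
= 426.35 - 78.41
= 347.9400 MJ

347.9400 MJ


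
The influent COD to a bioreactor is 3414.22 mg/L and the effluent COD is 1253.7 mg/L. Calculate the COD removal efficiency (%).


eta = (COD_in - COD_out) / COD_in * 100
= (3414.22 - 1253.7) / 3414.22 * 100
= 63.2800%

63.2800%


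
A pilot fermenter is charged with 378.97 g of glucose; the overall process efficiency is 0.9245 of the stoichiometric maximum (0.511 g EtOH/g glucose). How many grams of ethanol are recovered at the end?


Actual ethanol: m = 0.511 * 378.97 * 0.9245
m = 179.0328 g

179.0328 g


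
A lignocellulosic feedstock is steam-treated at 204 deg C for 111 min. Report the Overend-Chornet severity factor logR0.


logR0 = log10(t * exp((T - 100) / 14.75))
= log10(111 * exp((204 - 100) / 14.75))
= 5.1075

5.1075


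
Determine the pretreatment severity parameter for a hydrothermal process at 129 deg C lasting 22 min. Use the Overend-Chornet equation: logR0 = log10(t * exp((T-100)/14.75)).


logR0 = log10(t * exp((T - 100) / 14.75))
= log10(22 * exp((129 - 100) / 14.75))
= 2.1963

2.1963


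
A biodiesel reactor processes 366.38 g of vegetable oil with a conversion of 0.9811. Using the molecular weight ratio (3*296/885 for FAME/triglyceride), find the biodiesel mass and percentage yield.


m_FAME = oil * conv * (3 * 296 / 885) = oil * conv * (888/885)
= 366.38 * 0.9811 * 888 / 885
= 360.6739 g
Y = m_FAME / oil * 100 = conv * (888/885) * 100
= 0.9811 * 888 / 885 * 100
= 98.44%

360.6739 g FAME; Y = 98.44%


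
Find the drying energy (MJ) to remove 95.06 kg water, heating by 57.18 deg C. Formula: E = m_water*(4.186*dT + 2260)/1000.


E = m_water * (4.186 * dT + 2260) / 1000
= 95.06 * (4.186 * 57.18 + 2260) / 1000
= 237.5887 MJ

237.5887 MJ


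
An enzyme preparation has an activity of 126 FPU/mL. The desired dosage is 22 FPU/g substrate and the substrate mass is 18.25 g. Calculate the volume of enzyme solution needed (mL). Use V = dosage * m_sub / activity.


V = dosage * m_sub / activity
V = 22 * 18.25 / 126
V = 3.1865 mL

3.1865 mL


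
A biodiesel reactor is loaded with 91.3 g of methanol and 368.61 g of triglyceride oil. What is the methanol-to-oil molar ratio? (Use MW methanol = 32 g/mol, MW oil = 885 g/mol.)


Molar ratio = n_MeOH / n_oil = (MeOH/32) / (oil/885) = (MeOH * 885) / (32 * oil)
= (91.3 * 885) / (32 * 368.61)
= 6.8501

6.8501


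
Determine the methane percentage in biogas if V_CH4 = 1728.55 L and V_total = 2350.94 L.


CH4% = V_CH4 / V_total * 100
= 1728.55 / 2350.94 * 100
= 73.5259%

73.5259%


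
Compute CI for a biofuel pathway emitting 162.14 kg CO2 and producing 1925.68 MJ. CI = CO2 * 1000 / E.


CI = CO2 * 1000 / E
= 162.14 * 1000 / 1925.68
= 84.1988 g CO2/MJ

84.1988 g CO2/MJ


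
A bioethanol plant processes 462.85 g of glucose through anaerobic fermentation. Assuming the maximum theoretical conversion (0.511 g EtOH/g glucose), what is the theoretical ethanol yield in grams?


Theoretical ethanol yield: m_EtOH = 0.511 * m_glucose
m_EtOH = 0.511 * 462.85 = 236.5164 g

236.5164 g


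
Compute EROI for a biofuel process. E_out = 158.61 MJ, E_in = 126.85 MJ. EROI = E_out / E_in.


EROI = E_out / E_in
= 158.61 / 126.85
= 1.2504

1.2504


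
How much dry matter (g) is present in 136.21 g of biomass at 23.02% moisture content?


Wd = Ww * (1 - MC/100)
= 136.21 * (1 - 23.02/100)
= 104.8545 g

104.8545 g


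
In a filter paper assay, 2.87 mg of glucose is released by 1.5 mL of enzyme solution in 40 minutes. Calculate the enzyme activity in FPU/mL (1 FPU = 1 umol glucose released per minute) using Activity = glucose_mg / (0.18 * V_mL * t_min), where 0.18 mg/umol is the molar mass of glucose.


Activity = glucose_mg / (0.18 mg/umol * V_mL * t_min)
= 2.87 / (0.18 * 1.5 * 40)
= 0.2657 FPU/mL

0.2657 FPU/mL


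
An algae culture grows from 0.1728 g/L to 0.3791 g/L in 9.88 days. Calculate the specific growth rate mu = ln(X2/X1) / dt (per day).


mu = ln(X2/X1) / dt
= ln(0.3791/0.1728) / 9.88
= 0.0795 per day

0.0795 per day


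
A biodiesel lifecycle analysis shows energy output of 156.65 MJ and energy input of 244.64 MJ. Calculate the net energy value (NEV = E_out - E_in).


NEV = E_out - E_in
= 156.65 - 244.64
= -87.9900 MJ

-87.9900 MJ


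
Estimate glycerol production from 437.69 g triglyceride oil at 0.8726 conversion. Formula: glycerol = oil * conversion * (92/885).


glycerol = oil * conv * (92/885)
= 437.69 * 0.8726 * 92 / 885
= 39.7033 g

39.7033 g


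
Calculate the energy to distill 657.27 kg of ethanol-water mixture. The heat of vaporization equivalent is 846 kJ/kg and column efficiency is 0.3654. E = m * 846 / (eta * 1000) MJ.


E = m * 846 / (eta * 1000)
= 657.27 * 846 / (0.3654 * 1000)
= 1521.7581 MJ

1521.7581 MJ


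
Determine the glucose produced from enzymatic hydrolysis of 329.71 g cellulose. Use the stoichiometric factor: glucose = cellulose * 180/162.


glucose = cellulose * 180/162
= 329.71 * 180/162
= 366.3444 g

366.3444 g


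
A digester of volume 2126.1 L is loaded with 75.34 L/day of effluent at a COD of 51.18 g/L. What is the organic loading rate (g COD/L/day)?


OLR = Q * S / V
= 75.34 * 51.18 / 2126.1
= 1.8136 g/L/day

1.8136 g/L/day


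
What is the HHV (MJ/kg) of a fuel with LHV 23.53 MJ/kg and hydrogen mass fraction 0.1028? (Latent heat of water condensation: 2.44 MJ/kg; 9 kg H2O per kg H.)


HHV = LHV + H_frac * 9 * 2.44
= 23.53 + 0.1028 * 9 * 2.44
= 25.7875 MJ/kg

25.7875 MJ/kg


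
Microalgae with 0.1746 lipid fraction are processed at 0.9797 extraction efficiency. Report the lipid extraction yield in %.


Y = lipid_content * extraction_eff * 100
= 0.1746 * 0.9797 * 100
= 17.1056%

17.1056%


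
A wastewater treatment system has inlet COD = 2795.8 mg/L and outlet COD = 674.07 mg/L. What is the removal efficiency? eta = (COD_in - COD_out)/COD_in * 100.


eta = (COD_in - COD_out) / COD_in * 100
= (2795.8 - 674.07) / 2795.8 * 100
= 75.8899%

75.8899%


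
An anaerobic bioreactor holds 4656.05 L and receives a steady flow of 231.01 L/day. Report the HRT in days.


HRT = V / Q
= 4656.05 / 231.01
= 20.1552 days

20.1552 days


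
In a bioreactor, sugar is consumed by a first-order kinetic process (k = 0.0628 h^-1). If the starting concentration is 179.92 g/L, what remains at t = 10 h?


S = S0 * exp(-k * t)
S = 179.92 * exp(-0.0628 * 10)
S = 96.0158 g/L

96.0158 g/L


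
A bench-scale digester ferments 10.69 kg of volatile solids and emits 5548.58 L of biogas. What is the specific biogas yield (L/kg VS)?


Y = V / VS
= 5548.58 / 10.69
= 519.0440 L/kg VS

519.0440 L/kg VS


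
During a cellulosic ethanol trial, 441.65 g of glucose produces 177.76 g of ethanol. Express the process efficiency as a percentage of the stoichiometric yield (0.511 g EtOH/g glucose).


Fermentation efficiency = (actual / (0.511 * glucose)) * 100
= (177.76 / (0.511 * 441.65)) * 100
= 78.7653%

78.7653%


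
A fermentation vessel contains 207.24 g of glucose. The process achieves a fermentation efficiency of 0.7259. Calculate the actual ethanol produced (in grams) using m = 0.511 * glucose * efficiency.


Actual ethanol: m = 0.511 * 207.24 * 0.7259
m = 76.8725 g

76.8725 g


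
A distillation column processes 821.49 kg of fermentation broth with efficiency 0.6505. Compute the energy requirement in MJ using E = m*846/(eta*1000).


E = m * 846 / (eta * 1000)
= 821.49 * 846 / (0.6505 * 1000)
= 1068.3790 MJ

1068.3790 MJ


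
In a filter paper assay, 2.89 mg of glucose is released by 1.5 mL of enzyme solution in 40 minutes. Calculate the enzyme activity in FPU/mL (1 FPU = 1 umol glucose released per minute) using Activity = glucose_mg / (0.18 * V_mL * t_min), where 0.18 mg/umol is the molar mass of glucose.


Activity = glucose_mg / (0.18 mg/umol * V_mL * t_min)
= 2.89 / (0.18 * 1.5 * 40)
= 0.2676 FPU/mL

0.2676 FPU/mL


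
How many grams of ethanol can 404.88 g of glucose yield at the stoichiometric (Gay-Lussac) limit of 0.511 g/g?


Theoretical ethanol yield: m_EtOH = 0.511 * m_glucose
m_EtOH = 0.511 * 404.88 = 206.8937 g

206.8937 g


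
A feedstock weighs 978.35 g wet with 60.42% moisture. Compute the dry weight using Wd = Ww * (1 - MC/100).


Wd = Ww * (1 - MC/100)
= 978.35 * (1 - 60.42/100)
= 387.2309 g

387.2309 g


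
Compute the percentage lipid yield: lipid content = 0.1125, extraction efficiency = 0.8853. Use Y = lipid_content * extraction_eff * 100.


Y = lipid_content * extraction_eff * 100
= 0.1125 * 0.8853 * 100
= 9.9596%

9.9596%


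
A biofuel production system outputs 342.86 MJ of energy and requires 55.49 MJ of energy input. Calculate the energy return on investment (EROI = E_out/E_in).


EROI = E_out / E_in
= 342.86 / 55.49
= 6.1788

6.1788


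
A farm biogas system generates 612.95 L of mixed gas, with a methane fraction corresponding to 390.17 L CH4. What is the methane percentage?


CH4% = V_CH4 / V_total * 100
= 390.17 / 612.95 * 100
= 63.6545%

63.6545%


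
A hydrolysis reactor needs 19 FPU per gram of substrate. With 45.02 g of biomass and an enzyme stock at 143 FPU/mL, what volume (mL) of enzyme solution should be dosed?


V = dosage * m_sub / activity
V = 19 * 45.02 / 143
V = 5.9817 mL

5.9817 mL


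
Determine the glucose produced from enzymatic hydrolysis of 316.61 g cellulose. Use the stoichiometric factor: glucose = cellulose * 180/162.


glucose = cellulose * 180/162
= 316.61 * 180/162
= 351.7889 g

351.7889 g


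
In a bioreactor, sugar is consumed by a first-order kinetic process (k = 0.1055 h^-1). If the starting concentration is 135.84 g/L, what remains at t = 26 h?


S = S0 * exp(-k * t)
S = 135.84 * exp(-0.1055 * 26)
S = 8.7450 g/L

8.7450 g/L


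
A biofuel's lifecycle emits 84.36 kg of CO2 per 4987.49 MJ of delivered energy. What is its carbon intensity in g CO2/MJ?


CI = CO2 * 1000 / E
= 84.36 * 1000 / 4987.49
= 16.9143 g CO2/MJ

16.9143 g CO2/MJ


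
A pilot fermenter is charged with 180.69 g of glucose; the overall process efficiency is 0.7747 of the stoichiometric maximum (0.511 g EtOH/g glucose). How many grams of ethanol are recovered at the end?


Actual ethanol: m = 0.511 * 180.69 * 0.7747
m = 71.5301 g

71.5301 g


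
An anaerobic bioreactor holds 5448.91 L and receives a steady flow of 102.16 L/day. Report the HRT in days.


HRT = V / Q
= 5448.91 / 102.16
= 53.3370 days

53.3370 days


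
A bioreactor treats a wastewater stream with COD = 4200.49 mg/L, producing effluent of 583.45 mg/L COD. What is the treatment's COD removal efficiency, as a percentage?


eta = (COD_in - COD_out) / COD_in * 100
= (4200.49 - 583.45) / 4200.49 * 100
= 86.1100%

86.1100%


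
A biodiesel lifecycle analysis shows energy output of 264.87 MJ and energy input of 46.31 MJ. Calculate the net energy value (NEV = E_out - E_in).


NEV = E_out - E_in
= 264.87 - 46.31
= 218.5600 MJ

218.5600 MJ


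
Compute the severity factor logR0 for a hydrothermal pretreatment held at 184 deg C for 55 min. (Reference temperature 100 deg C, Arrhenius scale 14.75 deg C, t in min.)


logR0 = log10(t * exp((T - 100) / 14.75))
= log10(55 * exp((184 - 100) / 14.75))
= 4.2136

4.2136


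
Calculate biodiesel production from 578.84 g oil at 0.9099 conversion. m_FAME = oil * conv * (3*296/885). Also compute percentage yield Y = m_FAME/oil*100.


m_FAME = oil * conv * (3 * 296 / 885) = oil * conv * (888/885)
= 578.84 * 0.9099 * 888 / 885
= 528.4719 g
Y = m_FAME / oil * 100 = conv * (888/885) * 100
= 0.9099 * 888 / 885 * 100
= 91.30%

528.4719 g FAME; Y = 91.30%


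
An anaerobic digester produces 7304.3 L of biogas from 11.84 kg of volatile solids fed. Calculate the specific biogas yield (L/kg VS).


Y = V / VS
= 7304.3 / 11.84
= 616.9172 L/kg VS

616.9172 L/kg VS


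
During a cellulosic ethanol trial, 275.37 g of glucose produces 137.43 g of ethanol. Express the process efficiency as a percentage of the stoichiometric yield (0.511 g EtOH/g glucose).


Fermentation efficiency = (actual / (0.511 * glucose)) * 100
= (137.43 / (0.511 * 275.37)) * 100
= 97.6661%

97.6661%


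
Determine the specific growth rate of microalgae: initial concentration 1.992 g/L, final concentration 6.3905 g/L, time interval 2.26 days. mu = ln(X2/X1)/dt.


mu = ln(X2/X1) / dt
= ln(6.3905/1.992) / 2.26
= 0.5158 per day

0.5158 per day


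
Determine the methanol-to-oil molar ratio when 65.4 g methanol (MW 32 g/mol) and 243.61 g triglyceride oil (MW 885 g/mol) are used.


Molar ratio = n_MeOH / n_oil = (MeOH/32) / (oil/885) = (MeOH * 885) / (32 * oil)
= (65.4 * 885) / (32 * 243.61)
= 7.4246

7.4246


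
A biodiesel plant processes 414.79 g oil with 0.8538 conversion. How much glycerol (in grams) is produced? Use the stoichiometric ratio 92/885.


glycerol = oil * conv * (92/885)
= 414.79 * 0.8538 * 92 / 885
= 36.8154 g

36.8154 g


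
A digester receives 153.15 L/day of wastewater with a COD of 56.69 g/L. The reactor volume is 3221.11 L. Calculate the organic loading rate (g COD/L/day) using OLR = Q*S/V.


OLR = Q * S / V
= 153.15 * 56.69 / 3221.11
= 2.6954 g/L/day

2.6954 g/L/day


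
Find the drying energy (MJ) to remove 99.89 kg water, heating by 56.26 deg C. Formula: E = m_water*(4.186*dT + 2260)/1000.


E = m_water * (4.186 * dT + 2260) / 1000
= 99.89 * (4.186 * 56.26 + 2260) / 1000
= 249.2759 MJ

249.2759 MJ


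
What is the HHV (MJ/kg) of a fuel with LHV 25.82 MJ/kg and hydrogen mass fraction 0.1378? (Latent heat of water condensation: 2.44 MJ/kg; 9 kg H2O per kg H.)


HHV = LHV + H_frac * 9 * 2.44
= 25.82 + 0.1378 * 9 * 2.44
= 28.8461 MJ/kg

28.8461 MJ/kg


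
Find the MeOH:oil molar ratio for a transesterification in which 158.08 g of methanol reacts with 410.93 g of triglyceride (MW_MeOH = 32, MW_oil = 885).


Molar ratio = n_MeOH / n_oil = (MeOH/32) / (oil/885) = (MeOH * 885) / (32 * oil)
= (158.08 * 885) / (32 * 410.93)
= 10.6390

10.6390


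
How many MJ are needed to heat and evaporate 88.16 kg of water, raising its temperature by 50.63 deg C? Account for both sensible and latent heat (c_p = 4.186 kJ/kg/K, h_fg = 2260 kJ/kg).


E = m_water * (4.186 * dT + 2260) / 1000
= 88.16 * (4.186 * 50.63 + 2260) / 1000
= 217.9260 MJ

217.9260 MJ


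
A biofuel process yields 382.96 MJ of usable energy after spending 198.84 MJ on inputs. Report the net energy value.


NEV = E_out - E_in
= 382.96 - 198.84
= 184.1200 MJ

184.1200 MJ


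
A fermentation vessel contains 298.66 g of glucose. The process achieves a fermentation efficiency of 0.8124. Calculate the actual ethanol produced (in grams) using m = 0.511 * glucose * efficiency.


Actual ethanol: m = 0.511 * 298.66 * 0.8124
m = 123.9846 g

123.9846 g


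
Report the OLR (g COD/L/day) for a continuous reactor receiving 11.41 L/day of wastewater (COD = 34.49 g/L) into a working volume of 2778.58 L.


OLR = Q * S / V
= 11.41 * 34.49 / 2778.58
= 0.1416 g/L/day

0.1416 g/L/day


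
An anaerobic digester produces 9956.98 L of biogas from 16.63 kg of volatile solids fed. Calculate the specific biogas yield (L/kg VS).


Y = V / VS
= 9956.98 / 16.63
= 598.7360 L/kg VS

598.7360 L/kg VS


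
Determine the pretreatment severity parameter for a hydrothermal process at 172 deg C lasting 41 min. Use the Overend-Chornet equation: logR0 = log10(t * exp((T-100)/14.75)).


logR0 = log10(t * exp((T - 100) / 14.75))
= log10(41 * exp((172 - 100) / 14.75))
= 3.7327

3.7327


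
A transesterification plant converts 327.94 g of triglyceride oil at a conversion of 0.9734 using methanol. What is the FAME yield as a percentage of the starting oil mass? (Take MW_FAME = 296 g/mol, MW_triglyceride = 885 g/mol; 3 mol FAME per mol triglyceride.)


m_FAME = oil * conv * (3 * 296 / 885) = oil * conv * (888/885)
= 327.94 * 0.9734 * 888 / 885
= 320.2989 g
Y = m_FAME / oil * 100 = conv * (888/885) * 100
= 0.9734 * 888 / 885 * 100
= 97.67%

97.67%


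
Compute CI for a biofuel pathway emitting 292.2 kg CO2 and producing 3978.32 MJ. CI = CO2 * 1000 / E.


CI = CO2 * 1000 / E
= 292.2 * 1000 / 3978.32
= 73.4481 g CO2/MJ

73.4481 g CO2/MJ


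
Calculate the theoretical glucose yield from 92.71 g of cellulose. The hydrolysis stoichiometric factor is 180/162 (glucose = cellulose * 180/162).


glucose = cellulose * 180/162
= 92.71 * 180/162
= 103.0111 g

103.0111 g


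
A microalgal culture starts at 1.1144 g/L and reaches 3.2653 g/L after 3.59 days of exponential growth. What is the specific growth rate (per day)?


mu = ln(X2/X1) / dt
= ln(3.2653/1.1144) / 3.59
= 0.2995 per day

0.2995 per day


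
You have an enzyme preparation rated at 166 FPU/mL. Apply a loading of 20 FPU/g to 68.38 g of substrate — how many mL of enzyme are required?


V = dosage * m_sub / activity
V = 20 * 68.38 / 166
V = 8.2386 mL

8.2386 mL


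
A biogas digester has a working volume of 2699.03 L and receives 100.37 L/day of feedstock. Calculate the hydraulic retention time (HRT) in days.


HRT = V / Q
= 2699.03 / 100.37
= 26.8908 days

26.8908 days


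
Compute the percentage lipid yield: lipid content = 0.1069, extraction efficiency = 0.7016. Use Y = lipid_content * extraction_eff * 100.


Y = lipid_content * extraction_eff * 100
= 0.1069 * 0.7016 * 100
= 7.5001%

7.5001%


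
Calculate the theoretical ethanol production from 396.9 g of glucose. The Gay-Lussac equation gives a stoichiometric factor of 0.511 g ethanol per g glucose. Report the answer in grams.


Theoretical ethanol yield: m_EtOH = 0.511 * m_glucose
m_EtOH = 0.511 * 396.9 = 202.8159 g

202.8159 g


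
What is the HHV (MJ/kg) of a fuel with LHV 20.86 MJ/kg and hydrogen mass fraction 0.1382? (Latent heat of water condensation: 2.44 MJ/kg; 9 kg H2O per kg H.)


HHV = LHV + H_frac * 9 * 2.44
= 20.86 + 0.1382 * 9 * 2.44
= 23.8949 MJ/kg

23.8949 MJ/kg


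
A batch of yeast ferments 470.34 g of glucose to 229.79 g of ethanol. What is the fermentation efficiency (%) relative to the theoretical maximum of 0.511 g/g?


Fermentation efficiency = (actual / (0.511 * glucose)) * 100
= (229.79 / (0.511 * 470.34)) * 100
= 95.6089%

95.6089%


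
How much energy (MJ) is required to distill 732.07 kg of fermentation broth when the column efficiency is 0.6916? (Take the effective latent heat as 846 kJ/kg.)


E = m * 846 / (eta * 1000)
= 732.07 * 846 / (0.6916 * 1000)
= 895.5049 MJ

895.5049 MJ


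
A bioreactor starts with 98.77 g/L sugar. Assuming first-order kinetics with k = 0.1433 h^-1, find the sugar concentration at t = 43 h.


S = S0 * exp(-k * t)
S = 98.77 * exp(-0.1433 * 43)
S = 0.2082 g/L

0.2082 g/L


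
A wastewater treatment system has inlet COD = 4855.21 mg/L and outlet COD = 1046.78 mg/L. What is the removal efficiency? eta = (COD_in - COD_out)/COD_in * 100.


eta = (COD_in - COD_out) / COD_in * 100
= (4855.21 - 1046.78) / 4855.21 * 100
= 78.4401%

78.4401%


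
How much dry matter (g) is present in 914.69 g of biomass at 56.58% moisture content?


Wd = Ww * (1 - MC/100)
= 914.69 * (1 - 56.58/100)
= 397.1584 g

397.1584 g


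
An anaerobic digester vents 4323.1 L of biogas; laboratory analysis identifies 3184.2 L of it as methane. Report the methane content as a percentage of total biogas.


CH4% = V_CH4 / V_total * 100
= 3184.2 / 4323.1 * 100
= 73.6555%

73.6555%


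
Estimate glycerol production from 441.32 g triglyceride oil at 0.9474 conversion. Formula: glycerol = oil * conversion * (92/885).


glycerol = oil * conv * (92/885)
= 441.32 * 0.9474 * 92 / 885
= 43.4642 g

43.4642 g


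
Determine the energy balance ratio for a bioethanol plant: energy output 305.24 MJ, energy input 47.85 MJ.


EROI = E_out / E_in
= 305.24 / 47.85
= 6.3791

6.3791


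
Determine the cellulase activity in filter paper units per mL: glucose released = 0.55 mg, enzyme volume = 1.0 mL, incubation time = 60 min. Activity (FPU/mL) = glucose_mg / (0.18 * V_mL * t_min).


Activity = glucose_mg / (0.18 mg/umol * V_mL * t_min)
= 0.55 / (0.18 * 1.0 * 60)
= 0.0509 FPU/mL

0.0509 FPU/mL


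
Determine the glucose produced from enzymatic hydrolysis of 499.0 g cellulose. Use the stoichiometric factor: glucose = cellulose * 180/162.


glucose = cellulose * 180/162
= 499.0 * 180/162
= 554.4444 g

554.4444 g


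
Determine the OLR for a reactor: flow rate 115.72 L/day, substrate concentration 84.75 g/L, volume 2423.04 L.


OLR = Q * S / V
= 115.72 * 84.75 / 2423.04
= 4.0475 g/L/day

4.0475 g/L/day


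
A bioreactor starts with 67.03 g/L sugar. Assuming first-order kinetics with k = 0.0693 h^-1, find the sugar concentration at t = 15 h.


S = S0 * exp(-k * t)
S = 67.03 * exp(-0.0693 * 15)
S = 23.7039 g/L

23.7039 g/L


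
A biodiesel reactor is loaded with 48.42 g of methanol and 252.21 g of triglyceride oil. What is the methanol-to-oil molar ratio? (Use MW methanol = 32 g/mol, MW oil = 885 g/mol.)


Molar ratio = n_MeOH / n_oil = (MeOH/32) / (oil/885) = (MeOH * 885) / (32 * oil)
= (48.42 * 885) / (32 * 252.21)
= 5.3095

5.3095


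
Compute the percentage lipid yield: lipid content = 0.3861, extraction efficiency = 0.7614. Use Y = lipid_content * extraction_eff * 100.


Y = lipid_content * extraction_eff * 100
= 0.3861 * 0.7614 * 100
= 29.3977%

29.3977%


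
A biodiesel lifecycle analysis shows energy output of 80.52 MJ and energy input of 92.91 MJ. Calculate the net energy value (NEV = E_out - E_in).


NEV = E_out - E_in
= 80.52 - 92.91
= -12.3900 MJ

-12.3900 MJ


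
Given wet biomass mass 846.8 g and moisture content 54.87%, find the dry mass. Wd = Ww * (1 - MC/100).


Wd = Ww * (1 - MC/100)
= 846.8 * (1 - 54.87/100)
= 382.1608 g

382.1608 g


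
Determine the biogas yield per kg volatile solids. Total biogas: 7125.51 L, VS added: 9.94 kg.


Y = V / VS
= 7125.51 / 9.94
= 716.8521 L/kg VS

716.8521 L/kg VS


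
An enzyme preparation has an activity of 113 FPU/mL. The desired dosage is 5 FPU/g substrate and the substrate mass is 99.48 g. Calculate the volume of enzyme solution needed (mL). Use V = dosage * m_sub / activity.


V = dosage * m_sub / activity
V = 5 * 99.48 / 113
V = 4.4018 mL

4.4018 mL


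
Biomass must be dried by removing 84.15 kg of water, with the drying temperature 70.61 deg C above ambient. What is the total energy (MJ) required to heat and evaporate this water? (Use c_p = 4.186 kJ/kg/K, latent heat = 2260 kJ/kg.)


E = m_water * (4.186 * dT + 2260) / 1000
= 84.15 * (4.186 * 70.61 + 2260) / 1000
= 215.0515 MJ

215.0515 MJ


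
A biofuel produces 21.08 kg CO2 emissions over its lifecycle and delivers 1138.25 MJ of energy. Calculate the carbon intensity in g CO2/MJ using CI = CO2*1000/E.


CI = CO2 * 1000 / E
= 21.08 * 1000 / 1138.25
= 18.5197 g CO2/MJ

18.5197 g CO2/MJ


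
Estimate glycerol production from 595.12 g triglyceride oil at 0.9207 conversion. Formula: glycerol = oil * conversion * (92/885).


glycerol = oil * conv * (92/885)
= 595.12 * 0.9207 * 92 / 885
= 56.9596 g

56.9596 g


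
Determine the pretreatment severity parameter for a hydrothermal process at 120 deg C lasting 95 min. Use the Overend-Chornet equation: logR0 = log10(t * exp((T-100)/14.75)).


logR0 = log10(t * exp((T - 100) / 14.75))
= log10(95 * exp((120 - 100) / 14.75))
= 2.5666

2.5666


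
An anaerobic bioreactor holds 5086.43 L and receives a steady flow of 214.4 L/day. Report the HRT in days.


HRT = V / Q
= 5086.43 / 214.4
= 23.7240 days

23.7240 days


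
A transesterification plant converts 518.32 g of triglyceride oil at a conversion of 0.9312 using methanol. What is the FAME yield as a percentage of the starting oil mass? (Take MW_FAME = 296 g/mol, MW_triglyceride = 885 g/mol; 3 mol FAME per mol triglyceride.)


m_FAME = oil * conv * (3 * 296 / 885) = oil * conv * (888/885)
= 518.32 * 0.9312 * 888 / 885
= 484.2957 g
Y = m_FAME / oil * 100 = conv * (888/885) * 100
= 0.9312 * 888 / 885 * 100
= 93.44%

93.44%


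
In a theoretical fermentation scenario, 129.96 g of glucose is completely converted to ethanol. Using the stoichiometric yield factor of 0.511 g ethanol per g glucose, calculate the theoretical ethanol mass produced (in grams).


Theoretical ethanol yield: m_EtOH = 0.511 * m_glucose
m_EtOH = 0.511 * 129.96 = 66.4096 g

66.4096 g


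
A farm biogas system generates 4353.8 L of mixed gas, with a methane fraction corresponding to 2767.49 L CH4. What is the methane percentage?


CH4% = V_CH4 / V_total * 100
= 2767.49 / 4353.8 * 100
= 63.5649%

63.5649%


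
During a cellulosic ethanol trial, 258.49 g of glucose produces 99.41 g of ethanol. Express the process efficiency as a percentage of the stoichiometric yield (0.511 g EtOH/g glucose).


Fermentation efficiency = (actual / (0.511 * glucose)) * 100
= (99.41 / (0.511 * 258.49)) * 100
= 75.2602%

75.2602%


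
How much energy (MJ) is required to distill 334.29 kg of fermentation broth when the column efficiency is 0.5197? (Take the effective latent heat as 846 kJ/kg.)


E = m * 846 / (eta * 1000)
= 334.29 * 846 / (0.5197 * 1000)
= 544.1781 MJ

544.1781 MJ


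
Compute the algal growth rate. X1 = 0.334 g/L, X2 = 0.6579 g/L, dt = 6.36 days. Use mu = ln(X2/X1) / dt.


mu = ln(X2/X1) / dt
= ln(0.6579/0.334) / 6.36
= 0.1066 per day

0.1066 per day


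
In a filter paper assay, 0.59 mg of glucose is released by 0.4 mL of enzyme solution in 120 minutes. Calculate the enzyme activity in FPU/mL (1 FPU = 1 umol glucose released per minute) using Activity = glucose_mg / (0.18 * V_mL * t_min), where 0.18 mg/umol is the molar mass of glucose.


Activity = glucose_mg / (0.18 mg/umol * V_mL * t_min)
= 0.59 / (0.18 * 0.4 * 120)
= 0.0683 FPU/mL

0.0683 FPU/mL


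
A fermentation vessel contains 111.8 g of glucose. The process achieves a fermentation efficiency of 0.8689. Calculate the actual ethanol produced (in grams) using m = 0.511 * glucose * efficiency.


Actual ethanol: m = 0.511 * 111.8 * 0.8689
m = 49.6401 g

49.6401 g


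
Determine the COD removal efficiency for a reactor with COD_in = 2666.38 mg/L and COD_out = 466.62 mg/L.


eta = (COD_in - COD_out) / COD_in * 100
= (2666.38 - 466.62) / 2666.38 * 100
= 82.4999%

82.4999%


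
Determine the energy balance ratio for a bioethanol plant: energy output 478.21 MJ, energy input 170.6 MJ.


EROI = E_out / E_in
= 478.21 / 170.6
= 2.8031

2.8031


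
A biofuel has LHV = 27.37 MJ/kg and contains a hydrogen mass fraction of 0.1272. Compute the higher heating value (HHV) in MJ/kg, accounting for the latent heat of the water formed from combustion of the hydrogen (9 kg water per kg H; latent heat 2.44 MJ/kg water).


HHV = LHV + H_frac * 9 * 2.44
= 27.37 + 0.1272 * 9 * 2.44
= 30.1633 MJ/kg

30.1633 MJ/kg


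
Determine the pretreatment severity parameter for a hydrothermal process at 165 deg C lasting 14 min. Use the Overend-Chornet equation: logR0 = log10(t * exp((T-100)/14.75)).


logR0 = log10(t * exp((T - 100) / 14.75))
= log10(14 * exp((165 - 100) / 14.75))
= 3.0600

3.0600


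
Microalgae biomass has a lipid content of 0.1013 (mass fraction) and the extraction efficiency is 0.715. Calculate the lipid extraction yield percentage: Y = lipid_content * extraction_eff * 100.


Y = lipid_content * extraction_eff * 100
= 0.1013 * 0.715 * 100
= 7.2429%

7.2429%


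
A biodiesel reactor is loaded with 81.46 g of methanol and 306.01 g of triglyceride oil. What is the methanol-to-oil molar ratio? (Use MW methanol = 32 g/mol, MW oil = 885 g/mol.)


Molar ratio = n_MeOH / n_oil = (MeOH/32) / (oil/885) = (MeOH * 885) / (32 * oil)
= (81.46 * 885) / (32 * 306.01)
= 7.3621

7.3621


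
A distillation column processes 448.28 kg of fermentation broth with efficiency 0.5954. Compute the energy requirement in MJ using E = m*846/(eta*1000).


E = m * 846 / (eta * 1000)
= 448.28 * 846 / (0.5954 * 1000)
= 636.9581 MJ

636.9581 MJ


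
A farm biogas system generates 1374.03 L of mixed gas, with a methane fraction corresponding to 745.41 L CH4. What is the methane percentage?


CH4% = V_CH4 / V_total * 100
= 745.41 / 1374.03 * 100
= 54.2499%

54.2499%


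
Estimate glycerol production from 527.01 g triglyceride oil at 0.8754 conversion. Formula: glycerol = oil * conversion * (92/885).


glycerol = oil * conv * (92/885)
= 527.01 * 0.8754 * 92 / 885
= 47.9590 g

47.9590 g


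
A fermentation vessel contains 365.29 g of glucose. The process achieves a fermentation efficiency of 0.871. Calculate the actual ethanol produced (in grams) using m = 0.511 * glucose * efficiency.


Actual ethanol: m = 0.511 * 365.29 * 0.871
m = 162.5836 g

162.5836 g


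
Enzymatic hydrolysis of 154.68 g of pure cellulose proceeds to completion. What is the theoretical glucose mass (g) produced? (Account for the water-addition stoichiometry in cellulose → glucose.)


glucose = cellulose * 180/162
= 154.68 * 180/162
= 171.8667 g

171.8667 g


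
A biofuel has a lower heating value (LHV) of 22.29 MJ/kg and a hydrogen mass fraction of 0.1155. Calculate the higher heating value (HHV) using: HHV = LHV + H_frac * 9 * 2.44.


HHV = LHV + H_frac * 9 * 2.44
= 22.29 + 0.1155 * 9 * 2.44
= 24.8264 MJ/kg

24.8264 MJ/kg


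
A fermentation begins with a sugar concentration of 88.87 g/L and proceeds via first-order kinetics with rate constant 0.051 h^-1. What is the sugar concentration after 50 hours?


S = S0 * exp(-k * t)
S = 88.87 * exp(-0.051 * 50)
S = 6.9391 g/L

6.9391 g/L


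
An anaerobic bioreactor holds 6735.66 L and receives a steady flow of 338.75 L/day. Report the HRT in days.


HRT = V / Q
= 6735.66 / 338.75
= 19.8839 days

19.8839 days


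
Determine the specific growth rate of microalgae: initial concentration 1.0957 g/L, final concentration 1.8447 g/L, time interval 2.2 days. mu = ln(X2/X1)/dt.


mu = ln(X2/X1) / dt
= ln(1.8447/1.0957) / 2.2
= 0.2368 per day

0.2368 per day


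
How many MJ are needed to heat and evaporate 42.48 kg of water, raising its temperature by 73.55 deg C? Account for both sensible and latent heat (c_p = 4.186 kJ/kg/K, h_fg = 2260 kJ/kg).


E = m_water * (4.186 * dT + 2260) / 1000
= 42.48 * (4.186 * 73.55 + 2260) / 1000
= 109.0836 MJ

109.0836 MJ


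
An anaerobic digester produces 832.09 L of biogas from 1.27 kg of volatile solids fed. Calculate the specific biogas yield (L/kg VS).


Y = V / VS
= 832.09 / 1.27
= 655.1890 L/kg VS

655.1890 L/kg VS


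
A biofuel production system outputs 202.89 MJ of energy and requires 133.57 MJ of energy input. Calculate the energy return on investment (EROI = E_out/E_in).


EROI = E_out / E_in
= 202.89 / 133.57
= 1.5190

1.5190


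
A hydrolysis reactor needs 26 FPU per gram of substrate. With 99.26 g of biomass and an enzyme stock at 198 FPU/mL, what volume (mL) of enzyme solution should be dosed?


V = dosage * m_sub / activity
V = 26 * 99.26 / 198
V = 13.0341 mL

13.0341 mL


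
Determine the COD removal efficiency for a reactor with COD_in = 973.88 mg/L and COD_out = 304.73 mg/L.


eta = (COD_in - COD_out) / COD_in * 100
= (973.88 - 304.73) / 973.88 * 100
= 68.7097%

68.7097%


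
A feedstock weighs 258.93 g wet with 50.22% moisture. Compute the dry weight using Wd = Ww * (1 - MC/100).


Wd = Ww * (1 - MC/100)
= 258.93 * (1 - 50.22/100)
= 128.8954 g

128.8954 g


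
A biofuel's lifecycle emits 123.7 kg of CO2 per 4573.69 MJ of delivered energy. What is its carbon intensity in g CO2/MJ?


CI = CO2 * 1000 / E
= 123.7 * 1000 / 4573.69
= 27.0460 g CO2/MJ

27.0460 g CO2/MJ


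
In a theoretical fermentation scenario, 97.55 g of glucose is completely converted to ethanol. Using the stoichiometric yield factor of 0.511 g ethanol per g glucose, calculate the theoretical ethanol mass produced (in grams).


Theoretical ethanol yield: m_EtOH = 0.511 * m_glucose
m_EtOH = 0.511 * 97.55 = 49.8481 g

49.8481 g


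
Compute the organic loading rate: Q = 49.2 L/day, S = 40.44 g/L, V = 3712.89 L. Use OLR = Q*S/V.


OLR = Q * S / V
= 49.2 * 40.44 / 3712.89
= 0.5359 g/L/day

0.5359 g/L/day


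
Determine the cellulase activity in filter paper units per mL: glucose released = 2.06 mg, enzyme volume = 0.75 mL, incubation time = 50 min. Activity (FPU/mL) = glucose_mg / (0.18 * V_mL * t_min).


Activity = glucose_mg / (0.18 mg/umol * V_mL * t_min)
= 2.06 / (0.18 * 0.75 * 50)
= 0.3052 FPU/mL

0.3052 FPU/mL


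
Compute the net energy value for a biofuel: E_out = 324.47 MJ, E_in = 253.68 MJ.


NEV = E_out - E_in
= 324.47 - 253.68
= 70.7900 MJ

70.7900 MJ


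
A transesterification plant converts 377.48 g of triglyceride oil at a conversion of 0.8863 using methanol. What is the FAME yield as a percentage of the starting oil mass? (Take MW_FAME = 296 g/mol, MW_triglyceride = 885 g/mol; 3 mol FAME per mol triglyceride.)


m_FAME = oil * conv * (3 * 296 / 885) = oil * conv * (888/885)
= 377.48 * 0.8863 * 888 / 885
= 335.6946 g
Y = m_FAME / oil * 100 = conv * (888/885) * 100
= 0.8863 * 888 / 885 * 100
= 88.93%

88.93%


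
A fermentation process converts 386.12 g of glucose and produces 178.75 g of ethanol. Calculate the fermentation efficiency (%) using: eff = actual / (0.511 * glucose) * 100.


Fermentation efficiency = (actual / (0.511 * glucose)) * 100
= (178.75 / (0.511 * 386.12)) * 100
= 90.5947%

90.5947%


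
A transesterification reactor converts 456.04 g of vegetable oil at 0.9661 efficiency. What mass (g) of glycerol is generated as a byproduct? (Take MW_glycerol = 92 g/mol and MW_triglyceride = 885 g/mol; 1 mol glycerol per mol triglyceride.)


glycerol = oil * conv * (92/885)
= 456.04 * 0.9661 * 92 / 885
= 45.8004 g

45.8004 g


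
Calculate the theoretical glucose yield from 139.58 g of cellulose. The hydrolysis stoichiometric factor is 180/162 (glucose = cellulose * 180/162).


glucose = cellulose * 180/162
= 139.58 * 180/162
= 155.0889 g

155.0889 g


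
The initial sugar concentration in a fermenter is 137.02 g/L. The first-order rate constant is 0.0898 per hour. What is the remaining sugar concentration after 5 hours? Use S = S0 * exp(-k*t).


S = S0 * exp(-k * t)
S = 137.02 * exp(-0.0898 * 5)
S = 87.4552 g/L

87.4552 g/L


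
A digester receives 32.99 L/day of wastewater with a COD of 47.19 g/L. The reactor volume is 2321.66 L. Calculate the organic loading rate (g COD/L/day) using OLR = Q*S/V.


OLR = Q * S / V
= 32.99 * 47.19 / 2321.66
= 0.6706 g/L/day

0.6706 g/L/day


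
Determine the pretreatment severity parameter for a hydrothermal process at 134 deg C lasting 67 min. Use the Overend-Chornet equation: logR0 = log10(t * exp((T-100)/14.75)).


logR0 = log10(t * exp((T - 100) / 14.75))
= log10(67 * exp((134 - 100) / 14.75))
= 2.8272

2.8272


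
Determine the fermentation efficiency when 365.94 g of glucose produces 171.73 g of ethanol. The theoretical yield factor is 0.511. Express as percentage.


Fermentation efficiency = (actual / (0.511 * glucose)) * 100
= (171.73 / (0.511 * 365.94)) * 100
= 91.8365%

91.8365%


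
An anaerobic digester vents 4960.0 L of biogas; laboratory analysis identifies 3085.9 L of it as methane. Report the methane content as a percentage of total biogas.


CH4% = V_CH4 / V_total * 100
= 3085.9 / 4960.0 * 100
= 62.2157%

62.2157%


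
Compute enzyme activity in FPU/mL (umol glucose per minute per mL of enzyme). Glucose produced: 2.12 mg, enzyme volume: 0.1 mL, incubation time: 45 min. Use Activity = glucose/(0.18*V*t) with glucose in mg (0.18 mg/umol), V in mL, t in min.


Activity = glucose_mg / (0.18 mg/umol * V_mL * t_min)
= 2.12 / (0.18 * 0.1 * 45)
= 2.6173 FPU/mL

2.6173 FPU/mL
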